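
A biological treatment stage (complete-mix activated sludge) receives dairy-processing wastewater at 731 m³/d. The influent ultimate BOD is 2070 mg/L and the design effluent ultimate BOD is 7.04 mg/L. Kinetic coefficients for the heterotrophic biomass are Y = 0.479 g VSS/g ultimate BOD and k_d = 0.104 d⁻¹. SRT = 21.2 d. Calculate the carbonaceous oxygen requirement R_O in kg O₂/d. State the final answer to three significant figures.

Correct the yield for decay: Y_obs = Y/(1 + k_d θ_c) = 0.479 / (1 + 0.104 × 21.2) = 0.479 / 3.205 = 0.1495.
ΔS = 2070 − 7.04 = 2063 mg/L, so the substrate removal rate is 731 × 2063/1000 = 1508 kg ultimate BOD/d.
Net sludge production P_X = 0.1495 × 1508 = 225.4 kg VSS/d.
R_O = Q·(S₀ − S) − 1.42·P_X = 1508 − 1.42 × 225.4 = 1188 kg O₂/d.

R_O ≈ 1190 kg O₂/d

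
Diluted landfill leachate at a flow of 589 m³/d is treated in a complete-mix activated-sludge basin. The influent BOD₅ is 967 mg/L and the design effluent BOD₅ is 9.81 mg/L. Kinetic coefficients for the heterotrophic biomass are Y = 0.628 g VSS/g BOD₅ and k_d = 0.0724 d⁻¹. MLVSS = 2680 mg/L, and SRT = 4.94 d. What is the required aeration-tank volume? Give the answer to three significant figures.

Steady-state biomass mass balance: V·X·(1 + k_d·θ_c) = Y·Q·(S₀ − S)·θ_c, so V = 0.628 × 589 × (967 − 9.81) × 4.94 / [2680 × (1 + 0.0724 × 4.94)] = 1.75×10^6 / 3639 = 480.7 m³.

V ≈ 481 m³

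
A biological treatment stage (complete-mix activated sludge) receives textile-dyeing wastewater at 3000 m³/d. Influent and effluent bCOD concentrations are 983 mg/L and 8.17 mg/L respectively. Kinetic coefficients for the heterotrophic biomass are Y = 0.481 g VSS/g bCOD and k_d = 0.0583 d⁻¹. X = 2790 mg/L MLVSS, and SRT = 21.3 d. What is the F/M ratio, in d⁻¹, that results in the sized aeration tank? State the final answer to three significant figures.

From the SRT design equation V = Y Q (S₀−S) θ_c / [X (1 + k_d θ_c)] = 0.481 × 3000 × (983 − 8.17) × 21.3 / [2790 × (1 + 0.0583 × 21.3)] = 3×10^7 / 6255 = 4790 m³.
F/M = applied load / biomass = Q·S₀/(V·X) = 3000 × 983 / (4790 × 2790) = 0.2206 d⁻¹.

F/M ≈ 0.221 d⁻¹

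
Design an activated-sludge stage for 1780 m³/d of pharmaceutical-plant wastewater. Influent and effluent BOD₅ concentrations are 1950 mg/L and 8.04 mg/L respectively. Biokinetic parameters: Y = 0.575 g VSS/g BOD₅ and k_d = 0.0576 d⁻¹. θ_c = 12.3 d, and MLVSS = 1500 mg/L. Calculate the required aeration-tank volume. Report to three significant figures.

From the SRT design equation V = Y Q (S₀−S) θ_c / [X (1 + k_d θ_c)] = 0.575 × 1780 × (1950 − 8.04) × 12.3 / [1500 × (1 + 0.0576 × 12.3)] = 2.44×10^7 / 2563 = 9540 m³.

V ≈ 9540 m³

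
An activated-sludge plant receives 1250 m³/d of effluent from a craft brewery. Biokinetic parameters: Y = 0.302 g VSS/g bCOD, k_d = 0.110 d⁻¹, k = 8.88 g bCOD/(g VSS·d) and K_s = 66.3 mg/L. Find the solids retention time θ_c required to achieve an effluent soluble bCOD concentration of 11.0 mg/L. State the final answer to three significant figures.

θ_c ≈ 3.68 d

At the target effluent, Y k S/(K_s+S) = 0.302×8.88×11.0/77.30 = 0.3816 d⁻¹.
Then 1/θ_c = μ − k_d = 0.3816 − 0.110 = 0.2716 d⁻¹, giving θ_c = 3.682 d.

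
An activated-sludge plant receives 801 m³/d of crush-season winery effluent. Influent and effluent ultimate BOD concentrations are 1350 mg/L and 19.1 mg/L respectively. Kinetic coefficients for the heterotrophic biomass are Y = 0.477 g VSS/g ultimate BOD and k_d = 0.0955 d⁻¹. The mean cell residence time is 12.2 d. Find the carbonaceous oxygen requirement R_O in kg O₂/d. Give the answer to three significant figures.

The observed yield is Y_obs = Y/(1 + k_d·θ_c) = 0.477 / (1 + 0.0955 × 12.2) = 0.477 / 2.165 = 0.2203 g VSS per g ultimate BOD removed.
Q·(S₀ − S) = 801 × (1350 − 19.1) × 10⁻³ = 1066 kg/d removed.
P_X = Y_obs·Q·(S₀ − S) = 0.2203 × 1066 = 234.9 kg VSS/d.
R_O = Q·ΔS − 1.42 P_X = 1066 − 333.5 = 732.5 kg O₂/d.

R_O ≈ 733 kg O₂/d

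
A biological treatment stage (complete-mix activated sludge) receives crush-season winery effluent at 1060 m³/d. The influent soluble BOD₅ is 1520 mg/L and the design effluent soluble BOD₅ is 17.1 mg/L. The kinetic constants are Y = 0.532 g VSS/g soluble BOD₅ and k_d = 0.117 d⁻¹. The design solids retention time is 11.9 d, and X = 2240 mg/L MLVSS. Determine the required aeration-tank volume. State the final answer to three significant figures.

Rearranging the biomass balance for a CMAS with decay, V = Y·Q·ΔS·θ_c / [X·(1+k_d θ_c)] = 0.532 × 1060 × (1520 − 17.1) × 11.9 / [2240 × (1 + 0.117 × 11.9)] = 1.01×10^7 / 5359 = 1882 m³.

V ≈ 1880 m³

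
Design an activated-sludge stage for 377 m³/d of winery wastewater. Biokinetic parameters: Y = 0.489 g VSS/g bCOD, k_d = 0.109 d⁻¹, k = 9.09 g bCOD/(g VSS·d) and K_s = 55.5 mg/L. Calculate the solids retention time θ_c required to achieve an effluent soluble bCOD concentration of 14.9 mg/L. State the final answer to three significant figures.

θ_c ≈ 1.20 d

Specific growth rate at S = 14.9 mg/L: μ = YkS/(K_s+S) = 0.489·9.09·14.9/(55.5+14.9) = 0.9408 d⁻¹.
1/θ_c = 0.9408 − 0.109 = 0.8318 d⁻¹, so θ_c = 1.202 d.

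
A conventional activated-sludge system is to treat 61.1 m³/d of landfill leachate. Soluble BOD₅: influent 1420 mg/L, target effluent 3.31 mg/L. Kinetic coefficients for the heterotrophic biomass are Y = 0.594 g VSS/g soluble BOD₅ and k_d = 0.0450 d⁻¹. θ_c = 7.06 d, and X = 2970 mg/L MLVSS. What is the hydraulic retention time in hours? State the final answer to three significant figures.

Rearranging the biomass balance for a CMAS with decay, V = Y·Q·ΔS·θ_c / [X·(1+k_d θ_c)] = 0.594 × 61.1 × (1420 − 3.31) × 7.06 / [2970 × (1 + 0.0450 × 7.06)] = 3.63×10^5 / 3914 = 92.75 m³.
Hydraulic retention time τ = V/Q = 92.75 / 61.1 = 1.518 d = 36.43 h.

τ ≈ 36.4 h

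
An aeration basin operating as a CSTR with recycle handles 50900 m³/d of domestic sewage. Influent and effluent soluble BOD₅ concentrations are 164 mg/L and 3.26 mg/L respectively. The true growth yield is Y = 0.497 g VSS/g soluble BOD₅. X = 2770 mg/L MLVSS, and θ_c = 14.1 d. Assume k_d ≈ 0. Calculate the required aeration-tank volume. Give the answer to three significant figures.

V ≈ 20700 m³

With k_d = 0 the design equation reduces to V = Y Q (S₀−S) θ_c / X = 0.497 × 50900 × (164 − 3.26) × 14.1 / 2770 = 20698 m³.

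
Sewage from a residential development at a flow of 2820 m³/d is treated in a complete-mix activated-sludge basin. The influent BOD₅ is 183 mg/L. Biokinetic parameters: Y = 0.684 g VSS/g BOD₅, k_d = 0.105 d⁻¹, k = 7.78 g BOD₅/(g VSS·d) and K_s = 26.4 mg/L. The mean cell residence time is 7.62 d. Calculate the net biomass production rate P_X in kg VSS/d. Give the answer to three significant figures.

P_X ≈ 195 kg VSS/d

From the Monod/SRT balance for a CMAS, S = K_s·(1+k_d θ_c)/[θ_c·(Y k − k_d) − 1] = 26.4 × (1 + 0.105 × 7.62) / [7.62 × (0.684 × 7.78 − 0.105) − 1] = 47.52 / 38.75 = 1.226 mg/L.
Correct the yield for decay: Y_obs = Y/(1 + k_d θ_c) = 0.684 / (1 + 0.105 × 7.62) = 0.684 / 1.800 = 0.3800.
Substrate removed = Q·(S₀ − S) = 2820 m³/d × (183 − 1.23) g/m³ = 5.13×10^5 g/d = 512.6 kg/d.
P_X = Y_obs · Q(S₀ − S) = 0.3800 × 512.6 = 194.8 kg VSS/d.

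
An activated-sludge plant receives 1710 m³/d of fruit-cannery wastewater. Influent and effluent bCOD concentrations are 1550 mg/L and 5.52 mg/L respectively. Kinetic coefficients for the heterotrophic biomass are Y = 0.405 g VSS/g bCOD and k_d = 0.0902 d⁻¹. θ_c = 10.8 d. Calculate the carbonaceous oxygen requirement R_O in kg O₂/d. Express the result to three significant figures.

R_O ≈ 1870 kg O₂/d

The observed yield is Y_obs = Y/(1 + k_d·θ_c) = 0.405 / (1 + 0.0902 × 10.8) = 0.405 / 1.974 = 0.2052 g VSS per g bCOD removed.
Substrate removed = Q·(S₀ − S) = 1710 m³/d × (1550 − 5.52) g/m³ = 2.64×10^6 g/d = 2641 kg/d.
Net sludge production P_X = 0.2052 × 2641 = 541.8 kg VSS/d.
R_O = Q·(S₀ − S) − 1.42·P_X = 2641 − 1.42 × 541.8 = 1872 kg O₂/d.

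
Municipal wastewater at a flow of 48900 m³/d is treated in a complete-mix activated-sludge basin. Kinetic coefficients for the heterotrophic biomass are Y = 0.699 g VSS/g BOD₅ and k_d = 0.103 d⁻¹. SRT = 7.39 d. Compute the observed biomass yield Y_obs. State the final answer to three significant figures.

Y_obs ≈ 0.397 g VSS/g BOD₅

Correct the yield for decay: Y_obs = Y/(1 + k_d θ_c) = 0.699 / (1 + 0.103 × 7.39) = 0.699 / 1.761 = 0.3969.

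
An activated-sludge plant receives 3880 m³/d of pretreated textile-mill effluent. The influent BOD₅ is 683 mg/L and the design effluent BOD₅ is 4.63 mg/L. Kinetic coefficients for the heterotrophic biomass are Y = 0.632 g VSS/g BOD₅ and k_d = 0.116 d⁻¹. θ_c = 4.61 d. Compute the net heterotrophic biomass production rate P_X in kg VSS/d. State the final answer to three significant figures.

P_X ≈ 1080 kg VSS/d

Observed yield with endogenous decay: Y_obs = Y / (1 + k_d·θ_c) = 0.632 / (1 + 0.116 × 4.61) = 0.632 / 1.535 = 0.4118 g VSS/g BOD₅.
Substrate removed = Q·(S₀ − S) = 3880 m³/d × (683 − 4.63) g/m³ = 2.63×10^6 g/d = 2632 kg/d.
Net biomass production P_X = Y_obs × Q·(S₀ − S) = 0.4118 × 2632 = 1084 kg VSS/d.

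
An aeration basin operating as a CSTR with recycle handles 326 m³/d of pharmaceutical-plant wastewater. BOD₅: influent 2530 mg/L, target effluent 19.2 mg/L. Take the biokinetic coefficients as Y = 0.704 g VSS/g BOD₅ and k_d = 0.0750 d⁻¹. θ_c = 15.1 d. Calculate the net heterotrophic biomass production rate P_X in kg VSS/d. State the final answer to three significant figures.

P_X ≈ 270 kg VSS/d

Correct the yield for decay: Y_obs = Y/(1 + k_d θ_c) = 0.704 / (1 + 0.0750 × 15.1) = 0.704 / 2.132 = 0.3301.
ΔS = 2530 − 19.2 = 2511 mg/L, so the substrate removal rate is 326 × 2511/1000 = 818.5 kg BOD₅/d.
So the net sludge growth is P_X = 0.3301 × 818.5 = 270.2 kg VSS/d.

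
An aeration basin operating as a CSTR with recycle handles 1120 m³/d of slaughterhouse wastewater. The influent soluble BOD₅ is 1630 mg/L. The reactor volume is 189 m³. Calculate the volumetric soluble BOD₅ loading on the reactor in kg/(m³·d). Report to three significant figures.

L_v ≈ 9.66 kg soluble BOD₅/(m³·d)

Volumetric loading L_v = Q·S₀ / V = 1120 × 1630 g/m³ / 189.0 m³ = 9659 g/(m³·d) = 9.659 kg soluble BOD₅/(m³·d).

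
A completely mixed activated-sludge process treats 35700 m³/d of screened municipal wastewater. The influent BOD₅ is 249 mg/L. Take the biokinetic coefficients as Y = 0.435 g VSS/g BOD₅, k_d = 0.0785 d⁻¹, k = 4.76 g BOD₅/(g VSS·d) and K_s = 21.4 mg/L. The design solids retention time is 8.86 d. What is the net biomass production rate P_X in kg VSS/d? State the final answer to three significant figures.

P_X ≈ 2260 kg VSS/d

From the Monod/SRT balance for a CMAS, S = K_s·(1+k_d θ_c)/[θ_c·(Y k − k_d) − 1] = 21.4 × (1 + 0.0785 × 8.86) / [8.86 × (0.435 × 4.76 − 0.0785) − 1] = 36.28 / 16.65 = 2.179 mg/L.
Observed yield with endogenous decay: Y_obs = Y / (1 + k_d·θ_c) = 0.435 / (1 + 0.0785 × 8.86) = 0.435 / 1.696 = 0.2566 g VSS/g BOD₅.
Mass of BOD₅ removed per day: Q(S₀ − S) = 35700 × 246.8 g/m³ = 8811 kg/d.
P_X = Y_obs · Q(S₀ − S) = 0.2566 × 8811 = 2261 kg VSS/d.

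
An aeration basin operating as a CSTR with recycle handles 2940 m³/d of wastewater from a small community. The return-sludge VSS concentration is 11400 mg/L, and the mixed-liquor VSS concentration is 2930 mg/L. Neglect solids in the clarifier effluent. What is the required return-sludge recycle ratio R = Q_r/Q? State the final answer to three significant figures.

R = Q_r/Q = X/(X_r − X) = 2930 / (11400 − 2930) = 0.3459.

R ≈ 0.346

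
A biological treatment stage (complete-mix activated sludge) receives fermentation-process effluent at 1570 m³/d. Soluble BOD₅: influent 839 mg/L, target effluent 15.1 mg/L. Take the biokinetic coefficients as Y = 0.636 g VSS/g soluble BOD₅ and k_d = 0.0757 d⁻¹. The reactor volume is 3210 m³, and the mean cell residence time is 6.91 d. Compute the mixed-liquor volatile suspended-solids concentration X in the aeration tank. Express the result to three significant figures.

X ≈ 1160 mg/L

X = Y·Q·ΔS·θ_c / [V·(1 + k_d θ_c)] = 0.636 × 1570 × (839 − 15.1) × 6.91 / [3210 × (1 + 0.0757 × 6.91)] = 1163 mg/L.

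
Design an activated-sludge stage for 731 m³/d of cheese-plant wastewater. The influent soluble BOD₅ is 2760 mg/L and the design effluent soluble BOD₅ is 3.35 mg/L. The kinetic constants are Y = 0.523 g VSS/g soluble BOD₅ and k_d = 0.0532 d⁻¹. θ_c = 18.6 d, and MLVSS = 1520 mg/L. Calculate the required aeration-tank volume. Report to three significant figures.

V ≈ 6480 m³

Rearranging the biomass balance for a CMAS with decay, V = Y·Q·ΔS·θ_c / [X·(1+k_d θ_c)] = 0.523 × 731 × (2760 − 3.35) × 18.6 / [1520 × (1 + 0.0532 × 18.6)] = 1.96×10^7 / 3024 = 6482 m³.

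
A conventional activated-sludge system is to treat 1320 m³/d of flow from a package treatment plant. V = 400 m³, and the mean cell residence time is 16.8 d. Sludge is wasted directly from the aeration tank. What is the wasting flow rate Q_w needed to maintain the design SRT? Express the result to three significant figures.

Q_w ≈ 23.8 m³/d

With mixed-liquor wasting, θ_c = V/Q_w, so Q_w = V/θ_c = 400.0/16.8 = 23.81 m³/d.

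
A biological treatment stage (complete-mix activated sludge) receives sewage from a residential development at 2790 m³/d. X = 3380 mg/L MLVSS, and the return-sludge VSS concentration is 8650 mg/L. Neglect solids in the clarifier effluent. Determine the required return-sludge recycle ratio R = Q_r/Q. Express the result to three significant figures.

R ≈ 0.641

Mass balance around the secondary clarifier (neglecting effluent solids): R = X / (X_r − X) = 3380 / (8650 − 3380) = 0.6414.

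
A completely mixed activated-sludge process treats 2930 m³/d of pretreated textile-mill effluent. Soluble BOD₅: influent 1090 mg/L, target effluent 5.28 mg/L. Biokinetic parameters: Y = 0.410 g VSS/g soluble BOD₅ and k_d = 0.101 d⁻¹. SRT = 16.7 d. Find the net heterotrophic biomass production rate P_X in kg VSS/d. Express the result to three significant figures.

The observed yield is Y_obs = Y/(1 + k_d·θ_c) = 0.410 / (1 + 0.101 × 16.7) = 0.410 / 2.687 = 0.1526 g VSS per g soluble BOD₅ removed.
Q·(S₀ − S) = 2930 × (1090 − 5.28) × 10⁻³ = 3178 kg/d removed.
P_X = Y_obs · Q(S₀ − S) = 0.1526 × 3178 = 485.0 kg VSS/d.

P_X ≈ 485 kg VSS/d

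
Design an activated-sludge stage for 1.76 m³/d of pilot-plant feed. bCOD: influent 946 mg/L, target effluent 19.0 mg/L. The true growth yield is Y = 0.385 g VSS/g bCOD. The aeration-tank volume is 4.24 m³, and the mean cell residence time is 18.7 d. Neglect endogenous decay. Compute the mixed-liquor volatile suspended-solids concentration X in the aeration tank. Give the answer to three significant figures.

X ≈ 2770 mg/L

Without decay, X = Y Q (S₀−S) θ_c / V = 0.385 × 1.76 × (946 − 19.0) × 18.7 / 4.24 = 2770 mg/L.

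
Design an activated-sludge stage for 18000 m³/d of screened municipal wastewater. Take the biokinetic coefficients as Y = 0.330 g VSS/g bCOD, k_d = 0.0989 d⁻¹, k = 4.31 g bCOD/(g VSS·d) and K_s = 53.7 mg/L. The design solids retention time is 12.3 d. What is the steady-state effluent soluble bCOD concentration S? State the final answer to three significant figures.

S ≈ 7.79 mg/L

Effluent substrate depends only on kinetics and SRT: S = K_s(1 + k_d θ_c) / [θ_c(Yk − k_d) − 1] = 53.7 × (1 + 0.0989 × 12.3) / [12.3 × (0.330 × 4.31 − 0.0989) − 1] = 119.0 / 15.28 = 7.791 mg/L.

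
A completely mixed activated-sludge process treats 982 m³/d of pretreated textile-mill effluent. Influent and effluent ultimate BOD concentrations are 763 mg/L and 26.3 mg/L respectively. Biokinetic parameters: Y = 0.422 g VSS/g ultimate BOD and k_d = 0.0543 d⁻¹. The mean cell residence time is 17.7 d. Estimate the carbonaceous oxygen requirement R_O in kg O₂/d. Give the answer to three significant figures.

R_O ≈ 502 kg O₂/d

Y_obs = Y / (1 + k_d θ_c) = 0.422 / (1 + 0.0543 × 17.7) = 0.422 / 1.961 = 0.2152.
Substrate removed = Q·(S₀ − S) = 982 m³/d × (763 − 26.3) g/m³ = 7.23×10^5 g/d = 723.4 kg/d.
Biomass synthesised: P_X = Y_obs × 723.4 = 155.7 kg VSS/d.
Carbonaceous O₂ demand = substrate oxidised − cell-mass equivalent = 723.4 − 1.42 × 155.7 = 502.4 kg O₂/d.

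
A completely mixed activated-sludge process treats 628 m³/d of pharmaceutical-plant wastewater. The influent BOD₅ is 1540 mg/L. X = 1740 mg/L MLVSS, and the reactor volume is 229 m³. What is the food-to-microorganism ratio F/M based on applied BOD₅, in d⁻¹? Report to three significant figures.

F/M ≈ 2.43 d⁻¹

Food-to-microorganism ratio F/M = Q S₀ / (V X) = 628 × 1540 / (229.0 × 1740) = 2.427 d⁻¹.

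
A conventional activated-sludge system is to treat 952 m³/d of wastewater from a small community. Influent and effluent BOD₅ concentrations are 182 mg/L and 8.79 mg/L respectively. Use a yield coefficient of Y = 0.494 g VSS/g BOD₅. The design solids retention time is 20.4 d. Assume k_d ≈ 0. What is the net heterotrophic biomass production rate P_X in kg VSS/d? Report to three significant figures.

No decay correction is needed, so Y_obs = Y = 0.494.
Substrate removed = Q·(S₀ − S) = 952 m³/d × (182 − 8.79) g/m³ = 1.65×10^5 g/d = 164.9 kg/d.
Biomass produced: P_X = Y_obs·Q·ΔS = 0.4940 × 164.9 ≈ 81.46 kg VSS/d.

P_X ≈ 81.5 kg VSS/d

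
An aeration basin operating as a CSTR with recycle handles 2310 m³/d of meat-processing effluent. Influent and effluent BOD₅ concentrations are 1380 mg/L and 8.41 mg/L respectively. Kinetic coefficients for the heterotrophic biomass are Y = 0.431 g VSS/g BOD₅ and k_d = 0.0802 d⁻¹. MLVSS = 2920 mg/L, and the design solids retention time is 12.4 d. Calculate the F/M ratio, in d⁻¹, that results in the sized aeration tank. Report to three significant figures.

Rearranging the biomass balance for a CMAS with decay, V = Y·Q·ΔS·θ_c / [X·(1+k_d θ_c)] = 0.431 × 2310 × (1380 − 8.41) × 12.4 / [2920 × (1 + 0.0802 × 12.4)] = 1.69×10^7 / 5824 = 2908 m³.
F/M = Q·S₀ / (V·X) = 2310 × 1380 / (2908 × 2920) = 0.3755 g BOD₅·(g VSS·d)⁻¹.

F/M ≈ 0.375 d⁻¹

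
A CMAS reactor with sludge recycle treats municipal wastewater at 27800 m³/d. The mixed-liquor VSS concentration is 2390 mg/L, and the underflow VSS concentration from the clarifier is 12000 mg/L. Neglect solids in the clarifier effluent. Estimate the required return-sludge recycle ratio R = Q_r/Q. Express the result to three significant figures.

R ≈ 0.249

Mass balance around the secondary clarifier (neglecting effluent solids): R = X / (X_r − X) = 2390 / (12000 − 2390) = 0.2487.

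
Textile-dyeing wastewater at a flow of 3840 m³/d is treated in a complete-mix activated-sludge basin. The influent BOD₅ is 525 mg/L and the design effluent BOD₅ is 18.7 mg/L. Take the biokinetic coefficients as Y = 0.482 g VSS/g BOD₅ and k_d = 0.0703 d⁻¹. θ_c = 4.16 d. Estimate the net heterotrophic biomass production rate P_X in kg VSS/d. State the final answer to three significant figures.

P_X ≈ 725 kg VSS/d

Observed yield with endogenous decay: Y_obs = Y / (1 + k_d·θ_c) = 0.482 / (1 + 0.0703 × 4.16) = 0.482 / 1.292 = 0.3729 g VSS/g BOD₅.
Q·(S₀ − S) = 3840 × (525 − 18.7) × 10⁻³ = 1944 kg/d removed.
P_X = Y_obs · Q(S₀ − S) = 0.3729 × 1944 = 725.1 kg VSS/d.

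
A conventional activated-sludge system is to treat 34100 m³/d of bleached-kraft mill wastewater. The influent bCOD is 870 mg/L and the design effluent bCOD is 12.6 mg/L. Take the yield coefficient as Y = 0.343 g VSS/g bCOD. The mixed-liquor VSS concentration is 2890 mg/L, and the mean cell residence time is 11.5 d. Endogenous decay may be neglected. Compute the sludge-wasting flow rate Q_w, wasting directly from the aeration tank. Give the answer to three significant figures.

With k_d = 0 the design equation reduces to V = Y Q (S₀−S) θ_c / X = 0.343 × 34100 × (870 − 12.6) × 11.5 / 2890 = 39905 m³.
Wasting from the aeration tank: Q_w = V / θ_c = 39905 / 11.5 = 3470 m³/d.

Q_w ≈ 3470 m³/d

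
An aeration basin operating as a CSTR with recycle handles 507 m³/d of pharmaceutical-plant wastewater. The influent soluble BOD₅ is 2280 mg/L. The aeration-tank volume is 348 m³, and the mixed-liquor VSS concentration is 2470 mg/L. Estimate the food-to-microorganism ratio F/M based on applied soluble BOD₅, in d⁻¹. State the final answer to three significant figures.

F/M ≈ 1.34 d⁻¹

F/M = Q·S₀ / (V·X) = 507 × 2280 / (348.0 × 2470) = 1.345 g soluble BOD₅·(g VSS·d)⁻¹.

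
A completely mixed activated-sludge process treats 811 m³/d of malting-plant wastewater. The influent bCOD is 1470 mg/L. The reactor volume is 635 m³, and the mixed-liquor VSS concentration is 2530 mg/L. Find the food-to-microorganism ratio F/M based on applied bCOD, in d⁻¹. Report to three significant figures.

F/M = applied load / biomass = Q·S₀/(V·X) = 811 × 1470 / (635.0 × 2530) = 0.7421 d⁻¹.

F/M ≈ 0.742 d⁻¹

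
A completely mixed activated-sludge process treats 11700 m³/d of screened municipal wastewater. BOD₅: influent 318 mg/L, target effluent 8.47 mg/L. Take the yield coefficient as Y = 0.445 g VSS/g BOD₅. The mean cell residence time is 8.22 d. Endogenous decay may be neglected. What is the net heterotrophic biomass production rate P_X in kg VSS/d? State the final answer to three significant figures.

P_X ≈ 1610 kg VSS/d

With endogenous decay neglected, the observed yield equals the true yield: Y_obs = Y = 0.445 g VSS/g BOD₅.
Q·(S₀ − S) = 11700 × (318 − 8.47) × 10⁻³ = 3622 kg/d removed.
So the net sludge growth is P_X = 0.4450 × 3622 = 1612 kg VSS/d.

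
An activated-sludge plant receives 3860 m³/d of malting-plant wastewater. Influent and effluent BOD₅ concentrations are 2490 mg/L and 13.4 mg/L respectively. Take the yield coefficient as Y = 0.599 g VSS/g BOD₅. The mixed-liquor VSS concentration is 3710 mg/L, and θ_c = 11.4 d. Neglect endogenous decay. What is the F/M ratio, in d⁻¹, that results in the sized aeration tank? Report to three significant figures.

With k_d = 0 the design equation reduces to V = Y Q (S₀−S) θ_c / X = 0.599 × 3860 × (2490 − 13.4) × 11.4 / 3710 = 17595 m³.
F/M = Q·S₀ / (V·X) = 3860 × 2490 / (17595 × 3710) = 0.1472 g BOD₅·(g VSS·d)⁻¹.

F/M ≈ 0.147 d⁻¹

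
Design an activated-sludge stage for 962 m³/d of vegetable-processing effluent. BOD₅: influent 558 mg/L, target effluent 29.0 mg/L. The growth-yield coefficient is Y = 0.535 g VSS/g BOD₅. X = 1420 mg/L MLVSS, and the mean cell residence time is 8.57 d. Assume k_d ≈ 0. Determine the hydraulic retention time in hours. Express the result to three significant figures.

Biomass mass balance (decay neglected): V·X = Y·Q·(S₀ − S)·θ_c, so V = 0.535 × 962 × (558 − 29.0) × 8.57 / 1420 = 1643 m³.
Hydraulic retention time τ = V/Q = 1643 / 962 = 1.708 d = 40.99 h.

τ ≈ 41.0 h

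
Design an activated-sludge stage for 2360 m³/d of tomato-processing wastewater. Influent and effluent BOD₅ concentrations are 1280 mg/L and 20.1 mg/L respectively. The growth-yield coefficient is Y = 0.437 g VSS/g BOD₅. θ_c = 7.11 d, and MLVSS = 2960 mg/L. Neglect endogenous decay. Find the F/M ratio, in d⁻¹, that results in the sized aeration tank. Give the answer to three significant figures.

F/M ≈ 0.327 d⁻¹

V·X = Y·Q·ΔS·θ_c gives V = 0.437 × 2360 × (1280 − 20.1) × 7.11 / 2960 = 3121 m³.
Food-to-microorganism ratio F/M = Q S₀ / (V X) = 2360 × 1280 / (3121 × 2960) = 0.3270 d⁻¹.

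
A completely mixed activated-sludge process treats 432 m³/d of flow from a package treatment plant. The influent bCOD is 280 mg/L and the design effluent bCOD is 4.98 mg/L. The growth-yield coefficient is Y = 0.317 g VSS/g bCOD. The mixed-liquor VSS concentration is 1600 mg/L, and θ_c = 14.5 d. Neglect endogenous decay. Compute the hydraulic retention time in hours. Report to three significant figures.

τ ≈ 19.0 h

Biomass mass balance (decay neglected): V·X = Y·Q·(S₀ − S)·θ_c, so V = 0.317 × 432 × (280 − 4.98) × 14.5 / 1600 = 341.3 m³.
τ = V/Q = 341.3/432 = 0.7901 d, or 18.96 h.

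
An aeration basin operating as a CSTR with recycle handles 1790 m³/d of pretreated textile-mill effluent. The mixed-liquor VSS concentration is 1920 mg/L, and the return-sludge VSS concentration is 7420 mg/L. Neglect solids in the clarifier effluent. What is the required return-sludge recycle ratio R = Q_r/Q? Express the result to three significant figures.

R ≈ 0.349

Mass balance around the secondary clarifier (neglecting effluent solids): R = X / (X_r − X) = 1920 / (7420 − 1920) = 0.3491.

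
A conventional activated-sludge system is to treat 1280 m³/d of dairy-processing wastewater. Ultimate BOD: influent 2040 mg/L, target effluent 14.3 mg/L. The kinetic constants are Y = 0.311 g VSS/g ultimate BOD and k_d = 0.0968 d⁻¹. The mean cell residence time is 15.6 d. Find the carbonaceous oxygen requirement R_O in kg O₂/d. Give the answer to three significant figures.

R_O ≈ 2140 kg O₂/d

Correct the yield for decay: Y_obs = Y/(1 + k_d θ_c) = 0.311 / (1 + 0.0968 × 15.6) = 0.311 / 2.510 = 0.1239.
Substrate removed = Q·(S₀ − S) = 1280 m³/d × (2040 − 14.3) g/m³ = 2.59×10^6 g/d = 2593 kg/d.
Net sludge production P_X = 0.1239 × 2593 = 321.3 kg VSS/d.
R_O = Q·ΔS − 1.42 P_X = 2593 − 456.2 = 2137 kg O₂/d.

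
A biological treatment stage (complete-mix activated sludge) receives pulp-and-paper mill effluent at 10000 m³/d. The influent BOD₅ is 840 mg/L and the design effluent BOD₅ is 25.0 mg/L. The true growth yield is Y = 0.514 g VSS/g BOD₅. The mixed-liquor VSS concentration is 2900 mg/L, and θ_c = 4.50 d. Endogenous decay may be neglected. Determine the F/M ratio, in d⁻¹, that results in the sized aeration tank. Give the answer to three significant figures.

F/M ≈ 0.446 d⁻¹

With k_d = 0 the design equation reduces to V = Y Q (S₀−S) θ_c / X = 0.514 × 10000 × (840 − 25.0) × 4.50 / 2900 = 6500 m³.
Food-to-microorganism ratio F/M = Q S₀ / (V X) = 10000 × 840 / (6500 × 2900) = 0.4456 d⁻¹.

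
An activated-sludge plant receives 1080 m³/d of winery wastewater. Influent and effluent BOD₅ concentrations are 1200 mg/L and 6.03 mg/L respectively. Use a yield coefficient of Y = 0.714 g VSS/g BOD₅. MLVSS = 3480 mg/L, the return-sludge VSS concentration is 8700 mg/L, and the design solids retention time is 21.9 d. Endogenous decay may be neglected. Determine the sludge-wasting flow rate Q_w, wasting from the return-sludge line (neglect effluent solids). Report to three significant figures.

Biomass mass balance (decay neglected): V·X = Y·Q·(S₀ − S)·θ_c, so V = 0.714 × 1080 × (1200 − 6.03) × 21.9 / 3480 = 5794 m³.
Q_w = (V·X)/(θ_c X_r) = 5794 × 3480 / (21.9 × 8700) = 105.8 m³/d.

Q_w ≈ 106 m³/d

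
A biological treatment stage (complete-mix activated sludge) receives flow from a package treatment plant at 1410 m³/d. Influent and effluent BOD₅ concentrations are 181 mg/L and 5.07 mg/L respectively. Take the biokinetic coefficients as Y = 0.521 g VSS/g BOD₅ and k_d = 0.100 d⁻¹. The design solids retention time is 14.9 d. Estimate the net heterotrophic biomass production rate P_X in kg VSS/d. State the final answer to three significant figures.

P_X ≈ 51.9 kg VSS/d

Observed yield with endogenous decay: Y_obs = Y / (1 + k_d·θ_c) = 0.521 / (1 + 0.100 × 14.9) = 0.521 / 2.490 = 0.2092 g VSS/g BOD₅.
Substrate removed = Q·(S₀ − S) = 1410 m³/d × (181 − 5.07) g/m³ = 2.48×10^5 g/d = 248.1 kg/d.
P_X = Y_obs · Q(S₀ − S) = 0.2092 × 248.1 = 51.90 kg VSS/d.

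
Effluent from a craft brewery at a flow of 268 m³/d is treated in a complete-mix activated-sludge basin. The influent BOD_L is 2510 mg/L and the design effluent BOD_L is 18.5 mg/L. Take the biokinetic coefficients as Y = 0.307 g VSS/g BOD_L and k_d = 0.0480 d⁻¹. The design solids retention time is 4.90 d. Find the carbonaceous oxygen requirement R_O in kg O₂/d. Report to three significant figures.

Correct the yield for decay: Y_obs = Y/(1 + k_d θ_c) = 0.307 / (1 + 0.0480 × 4.90) = 0.307 / 1.235 = 0.2485.
Substrate removed = Q·(S₀ − S) = 268 m³/d × (2510 − 18.5) g/m³ = 6.68×10^5 g/d = 667.7 kg/d.
Biomass synthesised: P_X = Y_obs × 667.7 = 166.0 kg VSS/d.
Carbonaceous O₂ demand = substrate oxidised − cell-mass equivalent = 667.7 − 1.42 × 166.0 = 432.1 kg O₂/d.

R_O ≈ 432 kg O₂/d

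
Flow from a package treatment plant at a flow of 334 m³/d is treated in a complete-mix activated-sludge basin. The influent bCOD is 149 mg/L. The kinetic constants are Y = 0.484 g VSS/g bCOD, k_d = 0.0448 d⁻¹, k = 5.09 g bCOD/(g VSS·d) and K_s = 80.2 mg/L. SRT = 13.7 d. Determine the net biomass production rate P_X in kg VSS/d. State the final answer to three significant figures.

Effluent substrate depends only on kinetics and SRT: S = K_s(1 + k_d θ_c) / [θ_c(Yk − k_d) − 1] = 80.2 × (1 + 0.0448 × 13.7) / [13.7 × (0.484 × 5.09 − 0.0448) − 1] = 129.4 / 32.14 = 4.027 mg/L.
Observed yield with endogenous decay: Y_obs = Y / (1 + k_d·θ_c) = 0.484 / (1 + 0.0448 × 13.7) = 0.484 / 1.614 = 0.2999 g VSS/g bCOD.
Substrate removed = Q·(S₀ − S) = 334 m³/d × (149 − 4.03) g/m³ = 4.84×10^4 g/d = 48.42 kg/d.
P_X = Y_obs · Q(S₀ − S) = 0.2999 × 48.42 = 14.52 kg VSS/d.

P_X ≈ 14.5 kg VSS/d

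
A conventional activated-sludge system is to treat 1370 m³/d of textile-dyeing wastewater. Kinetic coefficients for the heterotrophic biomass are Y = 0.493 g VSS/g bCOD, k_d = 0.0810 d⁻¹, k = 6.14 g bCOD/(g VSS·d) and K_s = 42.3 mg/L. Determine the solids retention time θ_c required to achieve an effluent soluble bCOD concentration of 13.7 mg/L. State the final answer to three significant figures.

θ_c ≈ 1.52 d

Specific growth rate at S = 13.7 mg/L: μ = YkS/(K_s+S) = 0.493·6.14·13.7/(42.3+13.7) = 0.7405 d⁻¹.
θ_c = 1/(μ − k_d) = 1/(0.7405 − 0.0810) = 1/0.6595 = 1.516 d.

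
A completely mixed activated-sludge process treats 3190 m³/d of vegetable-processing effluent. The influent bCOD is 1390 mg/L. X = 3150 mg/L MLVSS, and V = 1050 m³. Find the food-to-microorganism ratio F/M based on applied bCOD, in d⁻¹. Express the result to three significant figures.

F/M = Q·S₀ / (V·X) = 3190 × 1390 / (1050 × 3150) = 1.341 g bCOD·(g VSS·d)⁻¹.

F/M ≈ 1.34 d⁻¹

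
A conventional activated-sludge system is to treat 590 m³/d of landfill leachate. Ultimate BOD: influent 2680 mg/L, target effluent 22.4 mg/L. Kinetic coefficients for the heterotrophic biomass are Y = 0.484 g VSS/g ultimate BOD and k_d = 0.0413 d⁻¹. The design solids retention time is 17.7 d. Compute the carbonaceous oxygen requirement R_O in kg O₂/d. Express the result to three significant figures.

Observed yield with endogenous decay: Y_obs = Y / (1 + k_d·θ_c) = 0.484 / (1 + 0.0413 × 17.7) = 0.484 / 1.731 = 0.2796 g VSS/g ultimate BOD.
Substrate removed = Q·(S₀ − S) = 590 m³/d × (2680 − 22.4) g/m³ = 1.57×10^6 g/d = 1568 kg/d.
Biomass synthesised: P_X = Y_obs × 1568 = 438.4 kg VSS/d.
Carbonaceous O₂ demand = substrate oxidised − cell-mass equivalent = 1568 − 1.42 × 438.4 = 945.4 kg O₂/d.

R_O ≈ 945 kg O₂/d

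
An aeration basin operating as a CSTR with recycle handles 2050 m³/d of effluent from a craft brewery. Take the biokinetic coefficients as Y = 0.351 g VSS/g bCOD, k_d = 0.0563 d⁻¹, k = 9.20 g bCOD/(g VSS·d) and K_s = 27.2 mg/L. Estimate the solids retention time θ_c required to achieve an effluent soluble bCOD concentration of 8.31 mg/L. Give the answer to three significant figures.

θ_c ≈ 1.43 d

At the target effluent, Y k S/(K_s+S) = 0.351×9.20×8.31/35.51 = 0.7557 d⁻¹.
Then 1/θ_c = μ − k_d = 0.7557 − 0.0563 = 0.6994 d⁻¹, giving θ_c = 1.430 d.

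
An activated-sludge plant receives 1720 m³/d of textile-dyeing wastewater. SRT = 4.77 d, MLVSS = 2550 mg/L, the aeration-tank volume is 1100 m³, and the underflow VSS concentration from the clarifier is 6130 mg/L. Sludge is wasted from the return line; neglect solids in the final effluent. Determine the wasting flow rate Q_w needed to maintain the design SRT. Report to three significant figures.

Wasting from the return line (neglecting effluent solids): Q_w = V·X / (θ_c·X_r) = 1100 × 2550 / (4.77 × 6130) = 95.93 m³/d.

Q_w ≈ 95.9 m³/d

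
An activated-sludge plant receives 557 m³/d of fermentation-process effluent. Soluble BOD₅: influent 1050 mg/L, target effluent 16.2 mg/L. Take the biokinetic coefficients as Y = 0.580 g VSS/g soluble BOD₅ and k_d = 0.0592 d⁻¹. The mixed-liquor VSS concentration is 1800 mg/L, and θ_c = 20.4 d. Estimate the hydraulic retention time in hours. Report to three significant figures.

τ ≈ 73.9 h

Rearranging the biomass balance for a CMAS with decay, V = Y·Q·ΔS·θ_c / [X·(1+k_d θ_c)] = 0.580 × 557 × (1050 − 16.2) × 20.4 / [1800 × (1 + 0.0592 × 20.4)] = 6.81×10^6 / 3974 = 1715 m³.
Hydraulic retention time τ = V/Q = 1715 / 557 = 3.078 d = 73.87 h.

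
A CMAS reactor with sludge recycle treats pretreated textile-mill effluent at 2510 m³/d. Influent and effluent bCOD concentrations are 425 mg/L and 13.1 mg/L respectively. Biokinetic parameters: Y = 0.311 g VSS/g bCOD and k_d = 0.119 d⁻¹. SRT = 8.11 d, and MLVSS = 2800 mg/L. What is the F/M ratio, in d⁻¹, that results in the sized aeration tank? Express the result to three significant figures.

Rearranging the biomass balance for a CMAS with decay, V = Y·Q·ΔS·θ_c / [X·(1+k_d θ_c)] = 0.311 × 2510 × (425 − 13.1) × 8.11 / [2800 × (1 + 0.119 × 8.11)] = 2.61×10^6 / 5502 = 473.9 m³.
Food-to-microorganism ratio F/M = Q S₀ / (V X) = 2510 × 425 / (473.9 × 2800) = 0.8039 d⁻¹.

F/M ≈ 0.804 d⁻¹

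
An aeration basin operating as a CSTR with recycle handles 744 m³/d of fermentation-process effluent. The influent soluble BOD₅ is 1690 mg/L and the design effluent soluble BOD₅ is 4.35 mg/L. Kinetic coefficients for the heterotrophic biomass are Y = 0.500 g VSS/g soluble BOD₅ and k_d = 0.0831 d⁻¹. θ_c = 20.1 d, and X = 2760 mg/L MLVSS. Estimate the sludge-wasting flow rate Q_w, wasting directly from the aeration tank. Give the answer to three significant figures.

Steady-state biomass mass balance: V·X·(1 + k_d·θ_c) = Y·Q·(S₀ − S)·θ_c, so V = 0.500 × 744 × (1690 − 4.35) × 20.1 / [2760 × (1 + 0.0831 × 20.1)] = 1.26×10^7 / 7370 = 1710 m³.
Wasting from the aeration tank: Q_w = V / θ_c = 1710 / 20.1 = 85.08 m³/d.

Q_w ≈ 85.1 m³/d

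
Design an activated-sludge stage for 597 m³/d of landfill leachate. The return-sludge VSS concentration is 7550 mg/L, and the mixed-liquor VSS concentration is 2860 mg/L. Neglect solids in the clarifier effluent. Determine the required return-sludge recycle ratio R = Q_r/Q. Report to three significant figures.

R ≈ 0.610

Mass balance around the secondary clarifier (neglecting effluent solids): R = X / (X_r − X) = 2860 / (7550 − 2860) = 0.6098.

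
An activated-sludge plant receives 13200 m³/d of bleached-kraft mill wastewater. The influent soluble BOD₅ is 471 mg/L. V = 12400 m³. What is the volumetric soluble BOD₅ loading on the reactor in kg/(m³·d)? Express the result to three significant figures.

Volumetric loading L_v = Q·S₀ / V = 13200 × 471 g/m³ / 12400 m³ = 501.4 g/(m³·d) = 0.5014 kg soluble BOD₅/(m³·d).

L_v ≈ 0.501 kg soluble BOD₅/(m³·d)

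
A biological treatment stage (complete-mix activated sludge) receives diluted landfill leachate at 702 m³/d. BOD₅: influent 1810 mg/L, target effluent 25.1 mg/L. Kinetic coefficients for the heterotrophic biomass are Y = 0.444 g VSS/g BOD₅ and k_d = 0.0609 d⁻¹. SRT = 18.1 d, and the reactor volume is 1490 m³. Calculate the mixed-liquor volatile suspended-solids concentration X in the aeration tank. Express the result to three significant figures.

From V·X·(1 + k_d·θ_c) = Y·Q·(S₀ − S)·θ_c: X = 0.444 × 702 × (1810 − 25.1) × 18.1 / [1490 × (1 + 0.0609 × 18.1)] = 3215 mg/L.

X ≈ 3210 mg/L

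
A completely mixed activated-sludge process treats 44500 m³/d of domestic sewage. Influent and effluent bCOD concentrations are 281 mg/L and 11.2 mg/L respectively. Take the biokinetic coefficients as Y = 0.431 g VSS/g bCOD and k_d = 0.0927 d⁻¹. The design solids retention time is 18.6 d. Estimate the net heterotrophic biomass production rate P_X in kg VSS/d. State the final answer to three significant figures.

Observed yield with endogenous decay: Y_obs = Y / (1 + k_d·θ_c) = 0.431 / (1 + 0.0927 × 18.6) = 0.431 / 2.724 = 0.1582 g VSS/g bCOD.
Mass of bCOD removed per day: Q(S₀ − S) = 44500 × 269.8 g/m³ = 12006 kg/d.
P_X = Y_obs · Q(S₀ − S) = 0.1582 × 12006 = 1899 kg VSS/d.

P_X ≈ 1900 kg VSS/d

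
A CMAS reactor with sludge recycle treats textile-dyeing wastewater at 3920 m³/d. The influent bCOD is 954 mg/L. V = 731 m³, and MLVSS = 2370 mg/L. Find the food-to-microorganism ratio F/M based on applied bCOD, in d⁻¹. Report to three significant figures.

Food-to-microorganism ratio F/M = Q S₀ / (V X) = 3920 × 954 / (731.0 × 2370) = 2.159 d⁻¹.

F/M ≈ 2.16 d⁻¹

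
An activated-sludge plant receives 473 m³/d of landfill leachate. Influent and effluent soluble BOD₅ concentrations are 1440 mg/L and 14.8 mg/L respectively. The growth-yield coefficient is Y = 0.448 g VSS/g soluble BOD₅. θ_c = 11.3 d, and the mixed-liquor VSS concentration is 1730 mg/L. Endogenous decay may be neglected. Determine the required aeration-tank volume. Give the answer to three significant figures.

With k_d = 0 the design equation reduces to V = Y Q (S₀−S) θ_c / X = 0.448 × 473 × (1440 − 14.8) × 11.3 / 1730 = 1973 m³.

V ≈ 1970 m³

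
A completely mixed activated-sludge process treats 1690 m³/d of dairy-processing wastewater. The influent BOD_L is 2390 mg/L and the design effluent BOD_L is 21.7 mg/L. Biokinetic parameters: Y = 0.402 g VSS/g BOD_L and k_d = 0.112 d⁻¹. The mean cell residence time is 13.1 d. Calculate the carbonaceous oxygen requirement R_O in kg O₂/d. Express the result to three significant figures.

R_O ≈ 3080 kg O₂/d

Correct the yield for decay: Y_obs = Y/(1 + k_d θ_c) = 0.402 / (1 + 0.112 × 13.1) = 0.402 / 2.467 = 0.1629.
Mass of BOD_L removed per day: Q(S₀ − S) = 1690 × 2368 g/m³ = 4002 kg/d.
Net sludge production P_X = 0.1629 × 4002 = 652.1 kg VSS/d.
R_O = Q·ΔS − 1.42 P_X = 4002 − 926.0 = 3076 kg O₂/d.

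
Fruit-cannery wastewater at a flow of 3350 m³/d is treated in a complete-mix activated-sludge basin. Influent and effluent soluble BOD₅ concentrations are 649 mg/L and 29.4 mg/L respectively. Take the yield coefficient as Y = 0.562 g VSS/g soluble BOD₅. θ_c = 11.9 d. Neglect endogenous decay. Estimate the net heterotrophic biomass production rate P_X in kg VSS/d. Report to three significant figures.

P_X ≈ 1170 kg VSS/d

No decay correction is needed, so Y_obs = Y = 0.562.
ΔS = 649 − 29.4 = 619.6 mg/L, so the substrate removal rate is 3350 × 619.6/1000 = 2076 kg soluble BOD₅/d.
Net biomass production P_X = Y_obs × Q·(S₀ − S) = 0.5620 × 2076 = 1167 kg VSS/d.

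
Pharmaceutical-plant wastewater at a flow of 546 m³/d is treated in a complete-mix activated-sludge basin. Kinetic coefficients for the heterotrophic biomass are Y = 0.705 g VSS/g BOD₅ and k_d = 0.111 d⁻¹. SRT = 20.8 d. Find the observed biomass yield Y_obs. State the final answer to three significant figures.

Observed yield with endogenous decay: Y_obs = Y / (1 + k_d·θ_c) = 0.705 / (1 + 0.111 × 20.8) = 0.705 / 3.309 = 0.2131 g VSS/g BOD₅.

Y_obs ≈ 0.213 g VSS/g BOD₅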